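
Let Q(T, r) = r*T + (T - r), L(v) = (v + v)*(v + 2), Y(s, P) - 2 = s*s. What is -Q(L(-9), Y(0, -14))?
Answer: -376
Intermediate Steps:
Y(s, P) = 2 + s**2 (Y(s, P) = 2 + s*s = 2 + s**2)
L(v) = 2*v*(2 + v) (L(v) = (2*v)*(2 + v) = 2*v*(2 + v))
Q(T, r) = T - r + T*r (Q(T, r) = T*r + (T - r) = T - r + T*r)
-Q(L(-9), Y(0, -14)) = -(2*(-9)*(2 - 9) - (2 + 0**2) + (2*(-9)*(2 - 9))*(2 + 0**2)) = -(2*(-9)*(-7) - (2 + 0) + (2*(-9)*(-7))*(2 + 0)) = -(126 - 1*2 + 126*2) = -(126 - 2 + 252) = -1*376 = -376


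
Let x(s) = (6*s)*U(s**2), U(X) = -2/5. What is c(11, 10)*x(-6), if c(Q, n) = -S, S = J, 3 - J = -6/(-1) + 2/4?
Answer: 252/5 ≈ 50.400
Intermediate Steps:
J = -7/2 (J = 3 - (-6/(-1) + 2/4) = 3 - (-6*(-1) + 2*(1/4)) = 3 - (6 + 1/2) = 3 - 1*13/2 = 3 - 13/2 = -7/2 ≈ -3.5000)
S = -7/2 ≈ -3.5000
U(X) = -2/5 (U(X) = -2*1/5 = -2/5)
x(s) = -12*s/5 (x(s) = (6*s)*(-2/5) = -12*s/5)
c(Q, n) = 7/2 (c(Q, n) = -1*(-7/2) = 7/2)
c(11, 10)*x(-6) = 7*(-12/5*(-6))/2 = (7/2)*(72/5) = 252/5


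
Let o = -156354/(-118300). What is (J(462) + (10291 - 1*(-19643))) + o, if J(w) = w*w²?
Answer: 5834618895477/59150 ≈ 9.8641e+7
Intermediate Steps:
J(w) = w³
o = 78177/59150 (o = -156354*(-1/118300) = 78177/59150 ≈ 1.3217)
(J(462) + (10291 - 1*(-19643))) + o = (462³ + (10291 - 1*(-19643))) + 78177/59150 = (98611128 + (10291 + 19643)) + 78177/59150 = (98611128 + 29934) + 78177/59150 = 98641062 + 78177/59150 = 5834618895477/59150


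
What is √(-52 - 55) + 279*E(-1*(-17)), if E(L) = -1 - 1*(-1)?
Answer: I*√107 ≈ 10.344*I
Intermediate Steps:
E(L) = 0 (E(L) = -1 + 1 = 0)
√(-52 - 55) + 279*E(-1*(-17)) = √(-52 - 55) + 279*0 = √(-107) + 0 = I*√107 + 0 = I*√107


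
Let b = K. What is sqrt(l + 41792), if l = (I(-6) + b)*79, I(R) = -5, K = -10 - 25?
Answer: 2*sqrt(9658) ≈ 196.55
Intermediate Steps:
K = -35
b = -35
l = -3160 (l = (-5 - 35)*79 = -40*79 = -3160)
sqrt(l + 41792) = sqrt(-3160 + 41792) = sqrt(38632) = 2*sqrt(9658)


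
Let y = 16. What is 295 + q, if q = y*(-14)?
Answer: 71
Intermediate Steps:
q = -224 (q = 16*(-14) = -224)
295 + q = 295 - 224 = 71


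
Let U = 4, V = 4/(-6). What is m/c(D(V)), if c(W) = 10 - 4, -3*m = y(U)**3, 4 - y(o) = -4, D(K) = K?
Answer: -256/9 ≈ -28.444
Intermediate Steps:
V = -2/3 (V = 4*(-1/6) = -2/3 ≈ -0.66667)
y(o) = 8 (y(o) = 4 - 1*(-4) = 4 + 4 = 8)
m = -512/3 (m = -1/3*8**3 = -1/3*512 = -512/3 ≈ -170.67)
c(W) = 6
m/c(D(V)) = -512/3/6 = -512/3*1/6 = -256/9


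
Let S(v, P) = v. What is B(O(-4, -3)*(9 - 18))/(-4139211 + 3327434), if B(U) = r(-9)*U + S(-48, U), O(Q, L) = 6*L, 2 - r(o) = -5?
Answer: -1086/811777 ≈ -0.0013378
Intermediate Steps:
r(o) = 7 (r(o) = 2 - 1*(-5) = 2 + 5 = 7)
B(U) = -48 + 7*U (B(U) = 7*U - 48 = -48 + 7*U)
B(O(-4, -3)*(9 - 18))/(-4139211 + 3327434) = (-48 + 7*((6*(-3))*(9 - 18)))/(-4139211 + 3327434) = (-48 + 7*(-18*(-9)))/(-811777) = (-48 + 7*162)*(-1/811777) = (-48 + 1134)*(-1/811777) = 1086*(-1/811777) = -1086/811777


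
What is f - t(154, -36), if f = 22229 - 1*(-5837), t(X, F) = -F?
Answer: 28030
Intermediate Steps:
f = 28066 (f = 22229 + 5837 = 28066)
f - t(154, -36) = 28066 - (-1)*(-36) = 28066 - 1*36 = 28066 - 36 = 28030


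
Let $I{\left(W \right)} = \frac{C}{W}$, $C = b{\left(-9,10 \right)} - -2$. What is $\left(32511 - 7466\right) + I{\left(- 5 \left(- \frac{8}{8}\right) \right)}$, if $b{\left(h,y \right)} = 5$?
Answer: $\frac{125232}{5} \approx 25046.0$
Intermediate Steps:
$C = 7$ ($C = 5 - -2 = 5 + 2 = 7$)
$I{\left(W \right)} = \frac{7}{W}$
$\left(32511 - 7466\right) + I{\left(- 5 \left(- \frac{8}{8}\right) \right)} = \left(32511 - 7466\right) + \frac{7}{\left(-5\right) \left(- \frac{8}{8}\right)} = \left(32511 - 7466\right) + \frac{7}{\left(-5\right) \left(\left(-8\right) \frac{1}{8}\right)} = \left(32511 - 7466\right) + \frac{7}{\left(-5\right) \left(-1\right)} = 25045 + \frac{7}{5} = \frac{125232}{5}$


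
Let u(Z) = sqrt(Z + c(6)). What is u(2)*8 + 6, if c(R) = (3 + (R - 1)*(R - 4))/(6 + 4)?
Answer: 6 + 4*sqrt(330)/5 ≈ 20.533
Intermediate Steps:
c(R) = 3/10 + (-1 + R)*(-4 + R)/10 (c(R) = (3 + (-1 + R)*(-4 + R))/10 = (3 + (-1 + R)*(-4 + R))*(1/10) = 3/10 + (-1 + R)*(-4 + R)/10)
u(Z) = sqrt(13/10 + Z) (u(Z) = sqrt(Z + (7/10 - 1/2*6 + (1/10)*6**2)) = sqrt(Z + (7/10 - 3 + (1/10)*36)) = sqrt(Z + (7/10 - 3 + 18/5)) = sqrt(Z + 13/10) = sqrt(13/10 + Z))
u(2)*8 + 6 = (sqrt(130 + 100*2)/10)*8 + 6 = (sqrt(130 + 200)/10)*8 + 6 = (sqrt(330)/10)*8 + 6 = 4*sqrt(330)/5 + 6 = 6 + 4*sqrt(330)/5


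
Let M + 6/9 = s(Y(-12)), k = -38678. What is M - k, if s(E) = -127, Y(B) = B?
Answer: 115651/3 ≈ 38550.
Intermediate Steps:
M = -383/3 (M = -⅔ - 127 = -383/3 ≈ -127.67)
M - k = -383/3 - 1*(-38678) = -383/3 + 38678 = 115651/3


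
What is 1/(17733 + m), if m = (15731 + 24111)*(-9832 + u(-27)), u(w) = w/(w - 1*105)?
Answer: -2/783401323 ≈ -2.5530e-9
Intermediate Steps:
u(w) = w/(-105 + w) (u(w) = w/(w - 105) = w/(-105 + w))
m = -783436789/2 (m = (15731 + 24111)*(-9832 - 27/(-105 - 27)) = 39842*(-9832 - 27/(-132)) = 39842*(-9832 - 27*(-1/132)) = 39842*(-9832 + 9/44) = 39842*(-432599/44) = -783436789/2 ≈ -3.9172e+8)
1/(17733 + m) = 1/(17733 - 783436789/2) = 1/(-783401323/2) = -2/783401323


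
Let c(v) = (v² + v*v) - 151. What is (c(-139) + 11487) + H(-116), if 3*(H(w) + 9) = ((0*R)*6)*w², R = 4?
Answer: 49969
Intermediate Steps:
c(v) = -151 + 2*v² (c(v) = (v² + v²) - 151 = 2*v² - 151 = -151 + 2*v²)
H(w) = -9 (H(w) = -9 + (((0*4)*6)*w²)/3 = -9 + ((0*6)*w²)/3 = -9 + (0*w²)/3 = -9 + (⅓)*0 = -9 + 0 = -9)
(c(-139) + 11487) + H(-116) = ((-151 + 2*(-139)²) + 11487) - 9 = ((-151 + 2*19321) + 11487) - 9 = ((-151 + 38642) + 11487) - 9 = (38491 + 11487) - 9 = 49978 - 9 = 49969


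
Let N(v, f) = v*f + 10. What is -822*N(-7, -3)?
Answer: -25482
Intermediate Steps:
N(v, f) = 10 + f*v (N(v, f) = f*v + 10 = 10 + f*v)
-822*N(-7, -3) = -822*(10 - 3*(-7)) = -822*(10 + 21) = -822*31 = -25482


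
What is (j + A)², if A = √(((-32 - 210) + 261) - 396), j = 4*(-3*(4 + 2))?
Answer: (72 - I*√377)² ≈ 4807.0 - 2796.0*I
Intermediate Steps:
j = -72 (j = 4*(-3*6) = 4*(-18) = -72)
A = I*√377 (A = √((-242 + 261) - 396) = √(19 - 396) = √(-377) = I*√377 ≈ 19.417*I)
(j + A)² = (-72 + I*√377)²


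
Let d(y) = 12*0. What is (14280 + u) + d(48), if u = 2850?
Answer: 17130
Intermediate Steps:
d(y) = 0
(14280 + u) + d(48) = (14280 + 2850) + 0 = 17130 + 0 = 17130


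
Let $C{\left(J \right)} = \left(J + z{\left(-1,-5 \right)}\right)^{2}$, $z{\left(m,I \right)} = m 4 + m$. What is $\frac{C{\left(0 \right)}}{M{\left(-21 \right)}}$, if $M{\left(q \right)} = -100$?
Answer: $- \frac{1}{4} \approx -0.25$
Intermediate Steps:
$z{\left(m,I \right)} = 5 m$ ($z{\left(m,I \right)} = 4 m + m = 5 m$)
$C{\left(J \right)} = \left(-5 + J\right)^{2}$ ($C{\left(J \right)} = \left(J + 5 \left(-1\right)\right)^{2} = \left(J - 5\right)^{2} = \left(-5 + J\right)^{2}$)
$\frac{C{\left(0 \right)}}{M{\left(-21 \right)}} = \frac{\left(-5 + 0\right)^{2}}{-100} = \left(-5\right)^{2} \left(- \frac{1}{100}\right) = 25 \left(- \frac{1}{100}\right) = - \frac{1}{4}$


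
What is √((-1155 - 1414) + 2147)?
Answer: I*√422 ≈ 20.543*I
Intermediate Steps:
√((-1155 - 1414) + 2147) = √(-2569 + 2147) = √(-422) = I*√422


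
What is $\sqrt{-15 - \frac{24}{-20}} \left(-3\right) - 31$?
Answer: $-31 - \frac{3 i \sqrt{345}}{5} \approx -31.0 - 11.145 i$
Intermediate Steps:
$\sqrt{-15 - \frac{24}{-20}} \left(-3\right) - 31 = \sqrt{-15 - - \frac{6}{5}} \left(-3\right) - 31 = \sqrt{-15 + \frac{6}{5}} \left(-3\right) - 31 = \sqrt{- \frac{69}{5}} \left(-3\right) - 31 = \frac{i \sqrt{345}}{5} \left(-3\right) - 31 = - \frac{3 i \sqrt{345}}{5} - 31 = -31 - \frac{3 i \sqrt{345}}{5}$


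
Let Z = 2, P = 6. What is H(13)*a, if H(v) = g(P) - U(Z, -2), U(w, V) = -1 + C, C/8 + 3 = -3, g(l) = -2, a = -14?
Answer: -658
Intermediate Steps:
C = -48 (C = -24 + 8*(-3) = -24 - 24 = -48)
U(w, V) = -49 (U(w, V) = -1 - 48 = -49)
H(v) = 47 (H(v) = -2 - 1*(-49) = -2 + 49 = 47)
H(13)*a = 47*(-14) = -658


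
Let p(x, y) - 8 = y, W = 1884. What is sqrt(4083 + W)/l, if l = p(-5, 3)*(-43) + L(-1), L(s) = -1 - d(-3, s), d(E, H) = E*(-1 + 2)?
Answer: -sqrt(663)/157 ≈ -0.16401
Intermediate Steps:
d(E, H) = E (d(E, H) = E*1 = E)
p(x, y) = 8 + y
L(s) = 2 (L(s) = -1 - 1*(-3) = -1 + 3 = 2)
l = -471 (l = (8 + 3)*(-43) + 2 = 11*(-43) + 2 = -473 + 2 = -471)
sqrt(4083 + W)/l = sqrt(4083 + 1884)/(-471) = sqrt(5967)*(-1/471) = (3*sqrt(663))*(-1/471) = -sqrt(663)/157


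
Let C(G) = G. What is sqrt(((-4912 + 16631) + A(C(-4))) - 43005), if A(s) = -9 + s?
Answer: I*sqrt(31299) ≈ 176.92*I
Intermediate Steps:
sqrt(((-4912 + 16631) + A(C(-4))) - 43005) = sqrt(((-4912 + 16631) + (-9 - 4)) - 43005) = sqrt((11719 - 13) - 43005) = sqrt(11706 - 43005) = sqrt(-31299) = I*sqrt(31299)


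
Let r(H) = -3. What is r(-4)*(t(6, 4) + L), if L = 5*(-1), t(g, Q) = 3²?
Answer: -12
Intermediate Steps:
t(g, Q) = 9
L = -5
r(-4)*(t(6, 4) + L) = -3*(9 - 5) = -3*4 = -12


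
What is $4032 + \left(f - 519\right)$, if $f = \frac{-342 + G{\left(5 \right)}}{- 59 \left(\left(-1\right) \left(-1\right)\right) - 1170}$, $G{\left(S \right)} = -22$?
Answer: $\frac{4317841}{1229} \approx 3513.3$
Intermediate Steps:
$f = \frac{364}{1229}$ ($f = \frac{-342 - 22}{- 59 \left(\left(-1\right) \left(-1\right)\right) - 1170} = - \frac{364}{\left(-59\right) 1 - 1170} = - \frac{364}{-59 - 1170} = - \frac{364}{-1229} = \left(-364\right) \left(- \frac{1}{1229}\right) = \frac{364}{1229} \approx 0.29618$)
$4032 + \left(f - 519\right) = 4032 + \left(\frac{364}{1229} - 519\right) = 4032 - \frac{637487}{1229} = \frac{4317841}{1229}$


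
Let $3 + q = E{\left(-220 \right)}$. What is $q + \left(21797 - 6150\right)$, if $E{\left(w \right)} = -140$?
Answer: $15504$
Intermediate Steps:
$q = -143$ ($q = -3 - 140 = -143$)
$q + \left(21797 - 6150\right) = -143 + \left(21797 - 6150\right) = -143 + 15647 = 15504$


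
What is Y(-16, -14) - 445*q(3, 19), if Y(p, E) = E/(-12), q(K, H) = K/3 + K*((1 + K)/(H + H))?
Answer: -66617/114 ≈ -584.36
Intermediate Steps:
q(K, H) = K/3 + K*(1 + K)/(2*H) (q(K, H) = K*(⅓) + K*((1 + K)/((2*H))) = K/3 + K*((1 + K)*(1/(2*H))) = K/3 + K*((1 + K)/(2*H)) = K/3 + K*(1 + K)/(2*H))
Y(p, E) = -E/12 (Y(p, E) = E*(-1/12) = -E/12)
Y(-16, -14) - 445*q(3, 19) = -1/12*(-14) - 445*3*(3 + 2*19 + 3*3)/(6*19) = 7/6 - 445*3*(3 + 38 + 9)/(6*19) = 7/6 - 445*3*50/(6*19) = 7/6 - 445*25/19 = 7/6 - 11125/19 = -66617/114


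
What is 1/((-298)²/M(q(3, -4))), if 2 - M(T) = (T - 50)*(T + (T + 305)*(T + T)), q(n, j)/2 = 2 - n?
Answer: -31563/44402 ≈ -0.71085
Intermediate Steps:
q(n, j) = 4 - 2*n (q(n, j) = 2*(2 - n) = 4 - 2*n)
M(T) = 2 - (-50 + T)*(T + 2*T*(305 + T)) (M(T) = 2 - (T - 50)*(T + (T + 305)*(T + T)) = 2 - (-50 + T)*(T + (305 + T)*(2*T)) = 2 - (-50 + T)*(T + 2*T*(305 + T)))
1/((-298)²/M(q(3, -4))) = 1/((-298)²/(2 - 511*(4 - 2*3)² - 2*(4 - 2*3)³ + 30550*(4 - 2*3))) = 1/(88804/(2 - 511*(4 - 6)² - 2*(4 - 6)³ + 30550*(4 - 6))) = 1/(88804/(2 - 511*(-2)² - 2*(-2)³ + 30550*(-2))) = 1/(88804/(2 - 511*4 - 2*(-8) - 61100)) = 1/(88804/(2 - 2044 + 16 - 61100)) = 1/(88804/(-63126)) = 1/(88804*(-1/63126)) = 1/(-44402/31563) = -31563/44402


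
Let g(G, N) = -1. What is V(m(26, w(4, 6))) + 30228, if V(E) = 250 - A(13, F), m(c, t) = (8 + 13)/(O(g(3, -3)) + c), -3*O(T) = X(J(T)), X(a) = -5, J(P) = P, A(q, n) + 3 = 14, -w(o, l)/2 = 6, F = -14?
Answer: 30467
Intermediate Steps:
w(o, l) = -12 (w(o, l) = -2*6 = -12)
A(q, n) = 11 (A(q, n) = -3 + 14 = 11)
O(T) = 5/3 (O(T) = -⅓*(-5) = 5/3)
m(c, t) = 21/(5/3 + c) (m(c, t) = (8 + 13)/(5/3 + c) = 21/(5/3 + c))
V(E) = 239 (V(E) = 250 - 1*11 = 250 - 11 = 239)
V(m(26, w(4, 6))) + 30228 = 239 + 30228 = 30467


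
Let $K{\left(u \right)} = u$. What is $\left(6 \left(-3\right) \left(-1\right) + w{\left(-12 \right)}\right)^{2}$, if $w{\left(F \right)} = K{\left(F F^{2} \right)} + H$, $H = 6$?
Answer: $2903616$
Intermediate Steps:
$w{\left(F \right)} = 6 + F^{3}$ ($w{\left(F \right)} = F F^{2} + 6 = F^{3} + 6 = 6 + F^{3}$)
$\left(6 \left(-3\right) \left(-1\right) + w{\left(-12 \right)}\right)^{2} = \left(6 \left(-3\right) \left(-1\right) + \left(6 + \left(-12\right)^{3}\right)\right)^{2} = \left(\left(-18\right) \left(-1\right) + \left(6 - 1728\right)\right)^{2} = \left(18 - 1722\right)^{2} = \left(-1704\right)^{2} = 2903616$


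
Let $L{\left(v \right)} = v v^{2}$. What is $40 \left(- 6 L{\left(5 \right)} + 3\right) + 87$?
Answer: $-29793$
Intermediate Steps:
$L{\left(v \right)} = v^{3}$
$40 \left(- 6 L{\left(5 \right)} + 3\right) + 87 = 40 \left(- 6 \cdot 5^{3} + 3\right) + 87 = 40 \left(\left(-6\right) 125 + 3\right) + 87 = 40 \left(-750 + 3\right) + 87 = 40 \left(-747\right) + 87 = -29880 + 87 = -29793$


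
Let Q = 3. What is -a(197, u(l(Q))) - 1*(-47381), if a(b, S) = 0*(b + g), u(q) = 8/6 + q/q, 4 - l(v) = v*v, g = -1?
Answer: 47381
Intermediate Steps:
l(v) = 4 - v**2 (l(v) = 4 - v*v = 4 - v**2)
u(q) = 7/3 (u(q) = 8*(1/6) + 1 = 4/3 + 1 = 7/3)
a(b, S) = 0 (a(b, S) = 0*(b - 1) = 0*(-1 + b) = 0)
-a(197, u(l(Q))) - 1*(-47381) = -1*0 - 1*(-47381) = 0 + 47381 = 47381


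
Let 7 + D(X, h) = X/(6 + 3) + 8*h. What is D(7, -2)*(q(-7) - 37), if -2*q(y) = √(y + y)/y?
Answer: 7400/9 - 100*I*√14/63 ≈ 822.22 - 5.9391*I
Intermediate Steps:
D(X, h) = -7 + 8*h + X/9 (D(X, h) = -7 + (X/(6 + 3) + 8*h) = -7 + (X/9 + 8*h) = -7 + (8*h + X/9) = -7 + 8*h + X/9)
q(y) = -√2/(2*√y) (q(y) = -√(y + y)/(2*y) = -√(2*y)/(2*y) = -√2*√y/(2*y) = -√2/(2*√y))
D(7, -2)*(q(-7) - 37) = (-7 + 8*(-2) + (⅑)*7)*(-√2/(2*√(-7)) - 37) = (-7 - 16 + 7/9)*(-√2*(-I*√7/7)/2 - 37) = -200*(I*√14/14 - 37)/9 = -200*(-37 + I*√14/14)/9 = 7400/9 - 100*I*√14/63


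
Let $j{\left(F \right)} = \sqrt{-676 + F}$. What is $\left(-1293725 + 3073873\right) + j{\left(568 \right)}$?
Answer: $1780148 + 6 i \sqrt{3} \approx 1.7801 \cdot 10^{6} + 10.392 i$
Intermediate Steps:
$\left(-1293725 + 3073873\right) + j{\left(568 \right)} = \left(-1293725 + 3073873\right) + \sqrt{-676 + 568} = 1780148 + \sqrt{-108} = 1780148 + 6 i \sqrt{3}$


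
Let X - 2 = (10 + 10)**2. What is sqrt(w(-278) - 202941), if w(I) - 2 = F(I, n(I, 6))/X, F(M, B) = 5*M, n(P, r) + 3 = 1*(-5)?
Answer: I*sqrt(8199078234)/201 ≈ 450.49*I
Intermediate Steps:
n(P, r) = -8 (n(P, r) = -3 + 1*(-5) = -3 - 5 = -8)
X = 402 (X = 2 + (10 + 10)**2 = 2 + 20**2 = 2 + 400 = 402)
w(I) = 2 + 5*I/402 (w(I) = 2 + (5*I)/402 = 2 + (5*I)*(1/402) = 2 + 5*I/402)
sqrt(w(-278) - 202941) = sqrt((2 + (5/402)*(-278)) - 202941) = sqrt((2 - 695/201) - 202941) = sqrt(-293/201 - 202941) = sqrt(-40791434/201) = I*sqrt(8199078234)/201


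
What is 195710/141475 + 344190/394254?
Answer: 4022171/1782585 ≈ 2.2564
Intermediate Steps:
195710/141475 + 344190/394254 = 195710*(1/141475) + 344190*(1/394254) = 39142/28295 + 55/63 = 4022171/1782585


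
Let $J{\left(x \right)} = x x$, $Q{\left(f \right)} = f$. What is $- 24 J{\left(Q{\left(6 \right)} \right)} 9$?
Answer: $-7776$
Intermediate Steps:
$J{\left(x \right)} = x^{2}$
$- 24 J{\left(Q{\left(6 \right)} \right)} 9 = - 24 \cdot 6^{2} \cdot 9 = \left(-24\right) 36 \cdot 9 = \left(-864\right) 9 = -7776$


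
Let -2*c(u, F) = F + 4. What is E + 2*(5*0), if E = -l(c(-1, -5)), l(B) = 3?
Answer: -3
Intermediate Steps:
c(u, F) = -2 - F/2 (c(u, F) = -(F + 4)/2 = -(4 + F)/2 = -2 - F/2)
E = -3 (E = -1*3 = -3)
E + 2*(5*0) = -3 + 2*(5*0) = -3 + 2*0 = -3 + 0 = -3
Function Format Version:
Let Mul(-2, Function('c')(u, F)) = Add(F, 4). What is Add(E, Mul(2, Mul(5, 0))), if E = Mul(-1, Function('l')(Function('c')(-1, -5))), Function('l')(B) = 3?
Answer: -3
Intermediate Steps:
Function('c')(u, F) = Add(-2, Mul(Rational(-1, 2), F)) (Function('c')(u, F) = Mul(Rational(-1, 2), Add(F, 4)) = Mul(Rational(-1, 2), Add(4, F)) = Add(-2, Mul(Rational(-1, 2), F)))
E = -3 (E = Mul(-1, 3) = -3)
Add(E, Mul(2, Mul(5, 0))) = Add(-3, Mul(2, Mul(5, 0))) = Add(-3, Mul(2, 0)) = Add(-3, 0) = -3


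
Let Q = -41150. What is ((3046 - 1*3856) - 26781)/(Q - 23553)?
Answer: 27591/64703 ≈ 0.42643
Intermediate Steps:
((3046 - 1*3856) - 26781)/(Q - 23553) = ((3046 - 1*3856) - 26781)/(-41150 - 23553) = ((3046 - 3856) - 26781)/(-64703) = (-810 - 26781)*(-1/64703) = -27591*(-1/64703) = 27591/64703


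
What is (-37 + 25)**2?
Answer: 144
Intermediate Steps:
(-37 + 25)**2 = (-12)**2 = 144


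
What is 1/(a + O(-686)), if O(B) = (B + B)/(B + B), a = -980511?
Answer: -1/980510 ≈ -1.0199e-6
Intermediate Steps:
O(B) = 1 (O(B) = (2*B)/((2*B)) = (2*B)*(1/(2*B)) = 1)
1/(a + O(-686)) = 1/(-980511 + 1) = 1/(-980510) = -1/980510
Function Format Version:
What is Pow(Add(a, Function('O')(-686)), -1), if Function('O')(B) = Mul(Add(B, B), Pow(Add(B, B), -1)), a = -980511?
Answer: Rational(-1, 980510) ≈ -1.0199e-6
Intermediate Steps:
Function('O')(B) = 1 (Function('O')(B) = Mul(Mul(2, B), Pow(Mul(2, B), -1)) = Mul(Mul(2, B), Mul(Rational(1, 2), Pow(B, -1))) = 1)
Pow(Add(a, Function('O')(-686)), -1) = Pow(Add(-980511, 1), -1) = Pow(-980510, -1) = Rational(-1, 980510)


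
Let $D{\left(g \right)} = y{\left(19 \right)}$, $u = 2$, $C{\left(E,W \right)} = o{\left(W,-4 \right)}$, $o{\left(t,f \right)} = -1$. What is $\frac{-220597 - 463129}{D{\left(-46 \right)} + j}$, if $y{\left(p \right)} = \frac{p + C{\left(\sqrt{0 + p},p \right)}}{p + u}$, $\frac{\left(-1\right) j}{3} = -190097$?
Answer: $- \frac{4786082}{3992043} \approx -1.1989$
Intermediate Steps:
$C{\left(E,W \right)} = -1$
$j = 570291$ ($j = \left(-3\right) \left(-190097\right) = 570291$)
$y{\left(p \right)} = \frac{-1 + p}{2 + p}$ ($y{\left(p \right)} = \frac{p - 1}{p + 2} = \frac{-1 + p}{2 + p}$)
$D{\left(g \right)} = \frac{6}{7}$ ($D{\left(g \right)} = \frac{-1 + 19}{2 + 19} = \frac{1}{21} \cdot 18 = \frac{6}{7}$)
$\frac{-220597 - 463129}{D{\left(-46 \right)} + j} = \frac{-220597 - 463129}{\frac{6}{7} + 570291} = - \frac{683726}{\frac{3992043}{7}} = \left(-683726\right) \frac{7}{3992043} = - \frac{4786082}{3992043}$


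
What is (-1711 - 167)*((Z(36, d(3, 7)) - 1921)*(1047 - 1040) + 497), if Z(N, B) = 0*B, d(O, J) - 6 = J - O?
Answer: 24320100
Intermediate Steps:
d(O, J) = 6 + J - O (d(O, J) = 6 + (J - O) = 6 + J - O)
Z(N, B) = 0
(-1711 - 167)*((Z(36, d(3, 7)) - 1921)*(1047 - 1040) + 497) = (-1711 - 167)*((0 - 1921)*(1047 - 1040) + 497) = -1878*(-1921*7 + 497) = -1878*(-13447 + 497) = -1878*(-12950) = 24320100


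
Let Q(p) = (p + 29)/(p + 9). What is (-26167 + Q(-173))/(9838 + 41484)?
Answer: -1072811/2104202 ≈ -0.50984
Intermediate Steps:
Q(p) = (29 + p)/(9 + p)
(-26167 + Q(-173))/(9838 + 41484) = (-26167 + (29 - 173)/(9 - 173))/(9838 + 41484) = (-26167 - 144/(-164))/51322 = (-26167 - 1/164*(-144))*(1/51322) = (-26167 + 36/41)*(1/51322) = -1072811/41*1/51322 = -1072811/2104202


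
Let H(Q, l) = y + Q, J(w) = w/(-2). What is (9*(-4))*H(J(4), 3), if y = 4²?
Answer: -504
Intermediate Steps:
y = 16
J(w) = -w/2 (J(w) = w*(-½) = -w/2)
H(Q, l) = 16 + Q
(9*(-4))*H(J(4), 3) = (9*(-4))*(16 - ½*4) = -36*(16 - 2) = -36*14 = -504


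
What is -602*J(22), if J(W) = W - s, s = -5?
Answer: -16254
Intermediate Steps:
J(W) = 5 + W (J(W) = W - 1*(-5) = W + 5 = 5 + W)
-602*J(22) = -602*(5 + 22) = -602*27 = -16254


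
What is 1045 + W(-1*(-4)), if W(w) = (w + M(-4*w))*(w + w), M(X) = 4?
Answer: 1109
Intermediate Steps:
W(w) = 2*w*(4 + w) (W(w) = (w + 4)*(w + w) = (4 + w)*(2*w) = 2*w*(4 + w))
1045 + W(-1*(-4)) = 1045 + 2*(-1*(-4))*(4 - 1*(-4)) = 1045 + 2*4*(4 + 4) = 1045 + 2*4*8 = 1045 + 64 = 1109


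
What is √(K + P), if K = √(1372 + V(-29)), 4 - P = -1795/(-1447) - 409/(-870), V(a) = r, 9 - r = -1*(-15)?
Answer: √(3628230503430 + 1584804032100*√1366)/1258890 ≈ 6.2649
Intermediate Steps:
r = -6 (r = 9 - (-1)*(-15) = 9 - 1*15 = 9 - 15 = -6)
V(a) = -6
P = 2882087/1258890 (P = 4 - (-1795/(-1447) - 409/(-870)) = 4 - (-1795*(-1/1447) - 409*(-1/870)) = 4 - (1795/1447 + 409/870) = 4 - 1*2153473/1258890 = 4 - 2153473/1258890 = 2882087/1258890 ≈ 2.2894)
K = √1366 (K = √(1372 - 6) = √1366 ≈ 36.959)
√(K + P) = √(√1366 + 2882087/1258890) = √(2882087/1258890 + √1366)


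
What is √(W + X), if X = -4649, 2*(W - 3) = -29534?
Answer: 3*I*√2157 ≈ 139.33*I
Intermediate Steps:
W = -14764 (W = 3 + (½)*(-29534) = 3 - 14767 = -14764)
√(W + X) = √(-14764 - 4649) = √(-19413) = 3*I*√2157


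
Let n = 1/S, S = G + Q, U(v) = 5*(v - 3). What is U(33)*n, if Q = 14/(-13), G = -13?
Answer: -650/61 ≈ -10.656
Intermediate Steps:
U(v) = -15 + 5*v (U(v) = 5*(-3 + v) = -15 + 5*v)
Q = -14/13 (Q = 14*(-1/13) = -14/13 ≈ -1.0769)
S = -183/13 (S = -13 - 14/13 = -183/13 ≈ -14.077)
n = -13/183 (n = 1/(-183/13) = -13/183 ≈ -0.071038)
U(33)*n = (-15 + 5*33)*(-13/183) = (-15 + 165)*(-13/183) = 150*(-13/183) = -650/61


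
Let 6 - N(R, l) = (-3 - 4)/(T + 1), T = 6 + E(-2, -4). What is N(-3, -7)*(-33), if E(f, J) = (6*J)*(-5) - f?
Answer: -8591/43 ≈ -199.79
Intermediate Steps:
E(f, J) = -f - 30*J (E(f, J) = -30*J - f = -f - 30*J)
T = 128 (T = 6 + (-1*(-2) - 30*(-4)) = 6 + (2 + 120) = 6 + 122 = 128)
N(R, l) = 781/129 (N(R, l) = 6 - (-3 - 4)/(128 + 1) = 6 - (-7)/129 = 6 - 1*(-7/129) = 6 + 7/129 = 781/129)
N(-3, -7)*(-33) = (781/129)*(-33) = -8591/43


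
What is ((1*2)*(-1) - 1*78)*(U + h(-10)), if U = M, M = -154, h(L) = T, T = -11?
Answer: 13200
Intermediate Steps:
h(L) = -11
U = -154
((1*2)*(-1) - 1*78)*(U + h(-10)) = ((1*2)*(-1) - 1*78)*(-154 - 11) = (2*(-1) - 78)*(-165) = (-2 - 78)*(-165) = -80*(-165) = 13200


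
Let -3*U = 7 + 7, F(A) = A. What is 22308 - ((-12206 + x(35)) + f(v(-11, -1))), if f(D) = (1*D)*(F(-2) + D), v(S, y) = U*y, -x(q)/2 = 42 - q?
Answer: 310640/9 ≈ 34516.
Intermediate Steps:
x(q) = -84 + 2*q (x(q) = -2*(42 - q) = -84 + 2*q)
U = -14/3 (U = -(7 + 7)/3 = -⅓*14 = -14/3 ≈ -4.6667)
v(S, y) = -14*y/3
f(D) = D*(-2 + D) (f(D) = (1*D)*(-2 + D) = D*(-2 + D))
22308 - ((-12206 + x(35)) + f(v(-11, -1))) = 22308 - ((-12206 + (-84 + 2*35)) + (-14/3*(-1))*(-2 - 14/3*(-1))) = 22308 - ((-12206 + (-84 + 70)) + 14*(-2 + 14/3)/3) = 22308 - ((-12206 - 14) + (14/3)*(8/3)) = 22308 - (-12220 + 112/9) = 22308 - 1*(-109868/9) = 22308 + 109868/9 = 310640/9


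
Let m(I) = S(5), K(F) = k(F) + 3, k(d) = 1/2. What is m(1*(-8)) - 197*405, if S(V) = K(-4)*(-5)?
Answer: -159605/2 ≈ -79803.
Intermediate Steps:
k(d) = ½
K(F) = 7/2 (K(F) = ½ + 3 = 7/2)
S(V) = -35/2 (S(V) = (7/2)*(-5) = -35/2)
m(I) = -35/2
m(1*(-8)) - 197*405 = -35/2 - 197*405 = -35/2 - 79785 = -159605/2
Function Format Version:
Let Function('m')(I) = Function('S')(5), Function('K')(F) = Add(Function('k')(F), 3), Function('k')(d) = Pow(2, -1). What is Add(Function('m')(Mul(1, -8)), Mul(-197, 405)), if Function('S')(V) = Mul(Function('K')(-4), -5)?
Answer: Rational(-159605, 2) ≈ -79803.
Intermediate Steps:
Function('k')(d) = Rational(1, 2)
Function('K')(F) = Rational(7, 2) (Function('K')(F) = Add(Rational(1, 2), 3) = Rational(7, 2))
Function('S')(V) = Rational(-35, 2) (Function('S')(V) = Mul(Rational(7, 2), -5) = Rational(-35, 2))
Function('m')(I) = Rational(-35, 2)
Add(Function('m')(Mul(1, -8)), Mul(-197, 405)) = Add(Rational(-35, 2), Mul(-197, 405)) = Add(Rational(-35, 2), -79785) = Rational(-159605, 2)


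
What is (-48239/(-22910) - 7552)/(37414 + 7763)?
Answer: -141661/847670 ≈ -0.16712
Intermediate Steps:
(-48239/(-22910) - 7552)/(37414 + 7763) = (-48239*(-1/22910) - 7552)/45177 = (48239/22910 - 7552)*(1/45177) = -172968081/22910*1/45177 = -141661/847670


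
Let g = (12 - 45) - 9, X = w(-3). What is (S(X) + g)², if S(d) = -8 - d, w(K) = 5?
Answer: 3025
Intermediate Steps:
X = 5
g = -42 (g = -33 - 9 = -42)
(S(X) + g)² = ((-8 - 1*5) - 42)² = ((-8 - 5) - 42)² = (-13 - 42)² = (-55)² = 3025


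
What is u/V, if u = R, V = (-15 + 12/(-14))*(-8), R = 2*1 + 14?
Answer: 14/111 ≈ 0.12613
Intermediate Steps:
R = 16 (R = 2 + 14 = 16)
V = 888/7 (V = (-15 + 12*(-1/14))*(-8) = (-15 - 6/7)*(-8) = -111/7*(-8) = 888/7 ≈ 126.86)
u = 16
u/V = 16/(888/7) = 16*(7/888) = 14/111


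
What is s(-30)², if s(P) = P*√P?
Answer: -27000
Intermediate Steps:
s(P) = P^(3/2)
s(-30)² = ((-30)^(3/2))² = (-30*I*√30)² = -27000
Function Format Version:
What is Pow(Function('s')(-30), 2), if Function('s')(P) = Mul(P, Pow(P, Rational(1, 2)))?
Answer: -27000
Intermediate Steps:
Function('s')(P) = Pow(P, Rational(3, 2))
Pow(Function('s')(-30), 2) = Pow(Pow(-30, Rational(3, 2)), 2) = Pow(Mul(-30, I, Pow(30, Rational(1, 2))), 2) = -27000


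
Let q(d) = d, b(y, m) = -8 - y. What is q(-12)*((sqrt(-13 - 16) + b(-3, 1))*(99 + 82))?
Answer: 10860 - 2172*I*sqrt(29) ≈ 10860.0 - 11697.0*I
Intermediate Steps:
q(-12)*((sqrt(-13 - 16) + b(-3, 1))*(99 + 82)) = -12*(sqrt(-13 - 16) + (-8 - 1*(-3)))*(99 + 82) = -12*(sqrt(-29) + (-8 + 3))*181 = -12*(I*sqrt(29) - 5)*181 = -12*(-5 + I*sqrt(29))*181 = -12*(-905 + 181*I*sqrt(29)) = 10860 - 2172*I*sqrt(29)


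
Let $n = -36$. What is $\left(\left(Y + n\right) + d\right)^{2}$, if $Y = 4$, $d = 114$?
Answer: $6724$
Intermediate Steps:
$\left(\left(Y + n\right) + d\right)^{2} = \left(\left(4 - 36\right) + 114\right)^{2} = \left(-32 + 114\right)^{2} = 82^{2} = 6724$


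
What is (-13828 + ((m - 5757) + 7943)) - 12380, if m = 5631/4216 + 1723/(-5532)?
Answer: -140059776385/5830728 ≈ -24021.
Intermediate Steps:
m = 5971631/5830728 (m = 5631*(1/4216) + 1723*(-1/5532) = 5631/4216 - 1723/5532 = 5971631/5830728 ≈ 1.0242)
(-13828 + ((m - 5757) + 7943)) - 12380 = (-13828 + ((5971631/5830728 - 5757) + 7943)) - 12380 = (-13828 + (-33561529465/5830728 + 7943)) - 12380 = (-13828 + 12751943039/5830728) - 12380 = -67875363745/5830728 - 12380 = -140059776385/5830728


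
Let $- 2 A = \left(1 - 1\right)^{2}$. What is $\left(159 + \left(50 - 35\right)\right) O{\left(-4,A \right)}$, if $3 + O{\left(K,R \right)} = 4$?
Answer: $174$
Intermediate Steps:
$A = 0$ ($A = - \frac{\left(1 - 1\right)^{2}}{2} = - \frac{0^{2}}{2} = \left(- \frac{1}{2}\right) 0 = 0$)
$O{\left(K,R \right)} = 1$ ($O{\left(K,R \right)} = -3 + 4 = 1$)
$\left(159 + \left(50 - 35\right)\right) O{\left(-4,A \right)} = \left(159 + \left(50 - 35\right)\right) 1 = \left(159 + 15\right) 1 = 174 \cdot 1 = 174$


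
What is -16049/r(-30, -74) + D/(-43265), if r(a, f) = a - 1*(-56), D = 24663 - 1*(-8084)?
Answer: -695211407/1124890 ≈ -618.03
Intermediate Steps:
D = 32747 (D = 24663 + 8084 = 32747)
r(a, f) = 56 + a (r(a, f) = a + 56 = 56 + a)
-16049/r(-30, -74) + D/(-43265) = -16049/(56 - 30) + 32747/(-43265) = -16049/26 + 32747*(-1/43265) = -16049*1/26 - 32747/43265 = -16049/26 - 32747/43265 = -695211407/1124890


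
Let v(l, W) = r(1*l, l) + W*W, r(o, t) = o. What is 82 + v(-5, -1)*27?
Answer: -26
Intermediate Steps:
v(l, W) = l + W² (v(l, W) = 1*l + W*W = l + W²)
82 + v(-5, -1)*27 = 82 + (-5 + (-1)²)*27 = 82 + (-5 + 1)*27 = 82 - 4*27 = 82 - 108 = -26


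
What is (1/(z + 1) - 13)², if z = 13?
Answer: 32761/196 ≈ 167.15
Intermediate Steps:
(1/(z + 1) - 13)² = (1/(13 + 1) - 13)² = (1/14 - 13)² = (-181/14)² = 32761/196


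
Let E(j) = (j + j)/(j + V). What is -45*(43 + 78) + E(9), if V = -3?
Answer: -5442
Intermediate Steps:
E(j) = 2*j/(-3 + j) (E(j) = (j + j)/(j - 3) = (2*j)/(-3 + j) = 2*j/(-3 + j))
-45*(43 + 78) + E(9) = -45*(43 + 78) + 2*9/(-3 + 9) = -45*121 + 2*9/6 = -5445 + 2*9*(⅙) = -5445 + 3 = -5442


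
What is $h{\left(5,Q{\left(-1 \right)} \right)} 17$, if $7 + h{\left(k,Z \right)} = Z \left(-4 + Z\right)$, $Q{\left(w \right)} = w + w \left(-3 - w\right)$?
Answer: $-170$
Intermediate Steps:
$h{\left(k,Z \right)} = -7 + Z \left(-4 + Z\right)$
$h{\left(5,Q{\left(-1 \right)} \right)} 17 = \left(-7 + \left(\left(-1\right) \left(-1\right) \left(2 - 1\right)\right)^{2} - 4 \left(\left(-1\right) \left(-1\right) \left(2 - 1\right)\right)\right) 17 = \left(-7 + \left(\left(-1\right) \left(-1\right) 1\right)^{2} - 4 \left(\left(-1\right) \left(-1\right) 1\right)\right) 17 = \left(-7 + 1^{2} - 4\right) 17 = \left(-7 + 1 - 4\right) 17 = \left(-10\right) 17 = -170$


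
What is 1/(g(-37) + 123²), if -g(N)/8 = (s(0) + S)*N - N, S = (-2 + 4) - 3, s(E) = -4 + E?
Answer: 1/13353 ≈ 7.4890e-5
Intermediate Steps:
S = -1 (S = 2 - 3 = -1)
g(N) = 48*N (g(N) = -8*(((-4 + 0) - 1)*N - N) = -8*((-4 - 1)*N - N) = -8*(-5*N - N) = -(-48)*N = 48*N)
1/(g(-37) + 123²) = 1/(48*(-37) + 123²) = 1/(-1776 + 15129) = 1/13353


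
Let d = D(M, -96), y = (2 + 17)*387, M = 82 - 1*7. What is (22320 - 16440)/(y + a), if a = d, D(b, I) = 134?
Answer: 5880/7487 ≈ 0.78536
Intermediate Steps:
M = 75 (M = 82 - 7 = 75)
y = 7353 (y = 19*387 = 7353)
d = 134
a = 134
(22320 - 16440)/(y + a) = (22320 - 16440)/(7353 + 134) = 5880/7487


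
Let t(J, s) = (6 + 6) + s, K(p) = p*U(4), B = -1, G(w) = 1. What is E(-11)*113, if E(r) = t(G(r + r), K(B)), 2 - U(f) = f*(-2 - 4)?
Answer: -1582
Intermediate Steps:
U(f) = 2 + 6*f (U(f) = 2 - f*(-2 - 4) = 2 - f*(-6) = 2 - (-6)*f = 2 + 6*f)
K(p) = 26*p (K(p) = p*(2 + 6*4) = p*(2 + 24) = p*26 = 26*p)
t(J, s) = 12 + s
E(r) = -14 (E(r) = 12 + 26*(-1) = 12 - 26 = -14)
E(-11)*113 = -14*113 = -1582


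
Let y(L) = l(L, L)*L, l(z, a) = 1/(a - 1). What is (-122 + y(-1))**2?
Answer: 59049/4 ≈ 14762.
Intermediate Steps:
l(z, a) = 1/(-1 + a)
y(L) = L/(-1 + L)
(-122 + y(-1))**2 = (-122 - 1/(-1 - 1))**2 = (-122 - 1/(-2))**2 = (-122 - 1*(-1/2))**2 = (-122 + 1/2)**2 = (-243/2)**2 = 59049/4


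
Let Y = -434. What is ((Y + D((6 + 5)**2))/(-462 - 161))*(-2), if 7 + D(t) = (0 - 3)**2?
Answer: -864/623 ≈ -1.3868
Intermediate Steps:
D(t) = 2 (D(t) = -7 + (0 - 3)**2 = -7 + (-3)**2 = -7 + 9 = 2)
((Y + D((6 + 5)**2))/(-462 - 161))*(-2) = ((-434 + 2)/(-462 - 161))*(-2) = -432/(-623)*(-2) = -432*(-1/623)*(-2) = (432/623)*(-2) = -864/623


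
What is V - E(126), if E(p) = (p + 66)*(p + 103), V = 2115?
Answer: -41853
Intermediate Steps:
E(p) = (66 + p)*(103 + p)
V - E(126) = 2115 - (6798 + 126² + 169*126) = 2115 - (6798 + 15876 + 21294) = 2115 - 1*43968 = 2115 - 43968 = -41853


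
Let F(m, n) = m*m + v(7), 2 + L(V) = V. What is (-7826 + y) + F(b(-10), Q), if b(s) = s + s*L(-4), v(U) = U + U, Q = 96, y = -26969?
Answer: -32281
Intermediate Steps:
L(V) = -2 + V
v(U) = 2*U
b(s) = -5*s (b(s) = s + s*(-2 - 4) = s + s*(-6) = s - 6*s = -5*s)
F(m, n) = 14 + m² (F(m, n) = m*m + 2*7 = m² + 14 = 14 + m²)
(-7826 + y) + F(b(-10), Q) = (-7826 - 26969) + (14 + (-5*(-10))²) = -34795 + (14 + 50²) = -34795 + (14 + 2500) = -34795 + 2514 = -32281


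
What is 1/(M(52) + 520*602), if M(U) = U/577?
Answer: 577/180624132 ≈ 3.1945e-6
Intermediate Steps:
M(U) = U/577 (M(U) = U*(1/577) = U/577)
1/(M(52) + 520*602) = 1/((1/577)*52 + 520*602) = 1/(52/577 + 313040) = 1/(180624132/577) = 577/180624132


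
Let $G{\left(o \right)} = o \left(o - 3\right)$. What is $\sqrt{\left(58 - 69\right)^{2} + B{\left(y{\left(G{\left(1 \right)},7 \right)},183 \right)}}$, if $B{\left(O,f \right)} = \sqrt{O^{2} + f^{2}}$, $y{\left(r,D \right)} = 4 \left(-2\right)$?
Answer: $\sqrt{121 + \sqrt{33553}} \approx 17.441$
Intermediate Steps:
$G{\left(o \right)} = o \left(-3 + o\right)$
$y{\left(r,D \right)} = -8$
$\sqrt{\left(58 - 69\right)^{2} + B{\left(y{\left(G{\left(1 \right)},7 \right)},183 \right)}} = \sqrt{\left(58 - 69\right)^{2} + \sqrt{\left(-8\right)^{2} + 183^{2}}} = \sqrt{\left(-11\right)^{2} + \sqrt{64 + 33489}} = \sqrt{121 + \sqrt{33553}}$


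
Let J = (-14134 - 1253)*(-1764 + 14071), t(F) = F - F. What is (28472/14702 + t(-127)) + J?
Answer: -1392042749723/7351 ≈ -1.8937e+8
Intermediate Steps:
t(F) = 0
J = -189367809 (J = -15387*12307 = -189367809)
(28472/14702 + t(-127)) + J = (28472/14702 + 0) - 189367809 = (28472*(1/14702) + 0) - 189367809 = (14236/7351 + 0) - 189367809 = 14236/7351 - 189367809 = -1392042749723/7351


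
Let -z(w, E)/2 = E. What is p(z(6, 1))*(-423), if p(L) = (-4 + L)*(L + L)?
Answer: -10152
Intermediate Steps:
z(w, E) = -2*E
p(L) = 2*L*(-4 + L) (p(L) = (-4 + L)*(2*L) = 2*L*(-4 + L))
p(z(6, 1))*(-423) = (2*(-2*1)*(-4 - 2*1))*(-423) = (2*(-2)*(-4 - 2))*(-423) = (2*(-2)*(-6))*(-423) = 24*(-423) = -10152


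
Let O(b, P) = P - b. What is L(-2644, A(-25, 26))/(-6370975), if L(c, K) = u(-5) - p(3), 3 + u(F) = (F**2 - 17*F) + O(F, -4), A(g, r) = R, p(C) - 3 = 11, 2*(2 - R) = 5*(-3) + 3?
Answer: -94/6370975 ≈ -1.4754e-5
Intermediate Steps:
R = 8 (R = 2 - (5*(-3) + 3)/2 = 2 - (-15 + 3)/2 = 2 - 1/2*(-12) = 2 + 6 = 8)
p(C) = 14 (p(C) = 3 + 11 = 14)
A(g, r) = 8
u(F) = -7 + F**2 - 18*F (u(F) = -3 + ((F**2 - 17*F) + (-4 - F)) = -3 + (-4 + F**2 - 18*F) = -7 + F**2 - 18*F)
L(c, K) = 94 (L(c, K) = (-7 + (-5)**2 - 18*(-5)) - 1*14 = (-7 + 25 + 90) - 14 = 108 - 14 = 94)
L(-2644, A(-25, 26))/(-6370975) = 94/(-6370975) = 94*(-1/6370975) = -94/6370975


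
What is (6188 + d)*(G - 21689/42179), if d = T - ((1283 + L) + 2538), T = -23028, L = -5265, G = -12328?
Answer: 8005987757796/42179 ≈ 1.8981e+8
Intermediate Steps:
d = -21584 (d = -23028 - ((1283 - 5265) + 2538) = -23028 - (-3982 + 2538) = -23028 - 1*(-1444) = -23028 + 1444 = -21584)
(6188 + d)*(G - 21689/42179) = (6188 - 21584)*(-12328 - 21689/42179) = -15396*(-12328 - 21689*1/42179) = -15396*(-12328 - 21689/42179) = -15396*(-520004401/42179) = 8005987757796/42179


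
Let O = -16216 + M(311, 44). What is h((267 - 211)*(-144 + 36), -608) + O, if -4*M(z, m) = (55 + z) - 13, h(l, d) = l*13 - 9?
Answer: -379749/4 ≈ -94937.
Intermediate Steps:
h(l, d) = -9 + 13*l (h(l, d) = 13*l - 9 = -9 + 13*l)
M(z, m) = -21/2 - z/4 (M(z, m) = -((55 + z) - 13)/4 = -(42 + z)/4 = -21/2 - z/4)
O = -65217/4 (O = -16216 + (-21/2 - ¼*311) = -16216 + (-21/2 - 311/4) = -16216 - 353/4 = -65217/4 ≈ -16304.)
h((267 - 211)*(-144 + 36), -608) + O = (-9 + 13*((267 - 211)*(-144 + 36))) - 65217/4 = (-9 + 13*(56*(-108))) - 65217/4 = (-9 + 13*(-6048)) - 65217/4 = (-9 - 78624) - 65217/4 = -78633 - 65217/4 = -379749/4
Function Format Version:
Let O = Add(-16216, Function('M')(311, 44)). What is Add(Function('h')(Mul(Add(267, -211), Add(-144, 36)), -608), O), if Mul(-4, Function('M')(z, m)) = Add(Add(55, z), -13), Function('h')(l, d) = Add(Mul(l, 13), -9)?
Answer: Rational(-379749, 4) ≈ -94937.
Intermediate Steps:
Function('h')(l, d) = Add(-9, Mul(13, l)) (Function('h')(l, d) = Add(Mul(13, l), -9) = Add(-9, Mul(13, l)))
Function('M')(z, m) = Add(Rational(-21, 2), Mul(Rational(-1, 4), z)) (Function('M')(z, m) = Mul(Rational(-1, 4), Add(Add(55, z), -13)) = Mul(Rational(-1, 4), Add(42, z)) = Add(Rational(-21, 2), Mul(Rational(-1, 4), z)))
O = Rational(-65217, 4) (O = Add(-16216, Add(Rational(-21, 2), Mul(Rational(-1, 4), 311))) = Add(-16216, Add(Rational(-21, 2), Rational(-311, 4))) = Add(-16216, Rational(-353, 4)) = Rational(-65217, 4) ≈ -16304.)
Add(Function('h')(Mul(Add(267, -211), Add(-144, 36)), -608), O) = Add(Add(-9, Mul(13, Mul(Add(267, -211), Add(-144, 36)))), Rational(-65217, 4)) = Add(Add(-9, Mul(13, Mul(56, -108))), Rational(-65217, 4)) = Add(Add(-9, Mul(13, -6048)), Rational(-65217, 4)) = Add(Add(-9, -78624), Rational(-65217, 4)) = Add(-78633, Rational(-65217, 4)) = Rational(-379749, 4)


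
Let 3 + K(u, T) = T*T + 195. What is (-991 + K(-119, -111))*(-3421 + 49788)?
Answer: 534240574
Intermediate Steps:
K(u, T) = 192 + T² (K(u, T) = -3 + (T*T + 195) = -3 + (T² + 195) = -3 + (195 + T²) = 192 + T²)
(-991 + K(-119, -111))*(-3421 + 49788) = (-991 + (192 + (-111)²))*(-3421 + 49788) = (-991 + (192 + 12321))*46367 = (-991 + 12513)*46367 = 11522*46367 = 534240574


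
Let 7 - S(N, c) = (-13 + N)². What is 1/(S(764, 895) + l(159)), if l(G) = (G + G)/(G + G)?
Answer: -1/563993 ≈ -1.7731e-6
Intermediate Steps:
l(G) = 1 (l(G) = (2*G)/((2*G)) = (2*G)*(1/(2*G)) = 1)
S(N, c) = 7 - (-13 + N)²
1/(S(764, 895) + l(159)) = 1/((7 - (-13 + 764)²) + 1) = 1/((7 - 1*751²) + 1) = 1/((7 - 1*564001) + 1) = 1/((7 - 564001) + 1) = 1/(-563994 + 1) = 1/(-563993) = -1/563993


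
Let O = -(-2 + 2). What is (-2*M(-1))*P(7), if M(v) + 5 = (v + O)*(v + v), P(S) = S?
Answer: 42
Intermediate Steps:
O = 0 (O = -1*0 = 0)
M(v) = -5 + 2*v**2 (M(v) = -5 + (v + 0)*(v + v) = -5 + v*(2*v) = -5 + 2*v**2)
(-2*M(-1))*P(7) = -2*(-5 + 2*(-1)**2)*7 = -2*(-5 + 2*1)*7 = -2*(-5 + 2)*7 = -2*(-3)*7 = 6*7 = 42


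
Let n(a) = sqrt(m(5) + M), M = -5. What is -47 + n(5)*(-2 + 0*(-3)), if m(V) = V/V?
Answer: -47 - 4*I ≈ -47.0 - 4.0*I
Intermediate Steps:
m(V) = 1
n(a) = 2*I (n(a) = sqrt(1 - 5) = sqrt(-4) = 2*I)
-47 + n(5)*(-2 + 0*(-3)) = -47 + (2*I)*(-2 + 0*(-3)) = -47 + (2*I)*(-2 + 0) = -47 + (2*I)*(-2) = -47 - 4*I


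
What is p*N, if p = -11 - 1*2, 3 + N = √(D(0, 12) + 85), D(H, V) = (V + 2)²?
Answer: 39 - 13*√281 ≈ -178.92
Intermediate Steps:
D(H, V) = (2 + V)²
N = -3 + √281 (N = -3 + √((2 + 12)² + 85) = -3 + √(14² + 85) = -3 + √(196 + 85) = -3 + √281 ≈ 13.763)
p = -13 (p = -11 - 2 = -13)
p*N = -13*(-3 + √281) = 39 - 13*√281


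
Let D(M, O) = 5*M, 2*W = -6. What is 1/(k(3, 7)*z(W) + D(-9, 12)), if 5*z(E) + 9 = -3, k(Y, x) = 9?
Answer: -5/333 ≈ -0.015015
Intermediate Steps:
W = -3 (W = (1/2)*(-6) = -3)
z(E) = -12/5 (z(E) = -9/5 + (1/5)*(-3) = -9/5 - 3/5 = -12/5)
1/(k(3, 7)*z(W) + D(-9, 12)) = 1/(9*(-12/5) + 5*(-9)) = 1/(-108/5 - 45) = 1/(-333/5) = -5/333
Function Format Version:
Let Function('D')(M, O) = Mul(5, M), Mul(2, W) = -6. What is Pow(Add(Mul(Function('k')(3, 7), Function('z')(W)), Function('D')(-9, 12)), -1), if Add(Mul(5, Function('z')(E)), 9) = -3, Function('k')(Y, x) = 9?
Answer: Rational(-5, 333) ≈ -0.015015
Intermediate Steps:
W = -3 (W = Mul(Rational(1, 2), -6) = -3)
Function('z')(E) = Rational(-12, 5) (Function('z')(E) = Add(Rational(-9, 5), Mul(Rational(1, 5), -3)) = Add(Rational(-9, 5), Rational(-3, 5)) = Rational(-12, 5))
Pow(Add(Mul(Function('k')(3, 7), Function('z')(W)), Function('D')(-9, 12)), -1) = Pow(Add(Mul(9, Rational(-12, 5)), Mul(5, -9)), -1) = Pow(Add(Rational(-108, 5), -45), -1) = Pow(Rational(-333, 5), -1) = Rational(-5, 333)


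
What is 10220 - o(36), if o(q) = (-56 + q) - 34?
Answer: 10274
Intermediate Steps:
o(q) = -90 + q
10220 - o(36) = 10220 - (-90 + 36) = 10220 - 1*(-54) = 10220 + 54 = 10274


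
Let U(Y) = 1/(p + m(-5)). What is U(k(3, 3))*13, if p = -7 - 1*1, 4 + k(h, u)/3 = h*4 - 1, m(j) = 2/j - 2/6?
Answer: -195/131 ≈ -1.4886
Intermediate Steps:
m(j) = -⅓ + 2/j (m(j) = 2/j - 2*⅙ = 2/j - ⅓ = -⅓ + 2/j)
k(h, u) = -15 + 12*h (k(h, u) = -12 + 3*(h*4 - 1) = -12 + 3*(4*h - 1) = -12 + 3*(-1 + 4*h) = -12 + (-3 + 12*h) = -15 + 12*h)
p = -8 (p = -7 - 1 = -8)
U(Y) = -15/131 (U(Y) = 1/(-8 + (⅓)*(6 - 1*(-5))/(-5)) = 1/(-8 + (⅓)*(-⅕)*(6 + 5)) = 1/(-8 + (⅓)*(-⅕)*11) = 1/(-8 - 11/15) = 1/(-131/15) = -15/131)
U(k(3, 3))*13 = -15/131*13 = -195/131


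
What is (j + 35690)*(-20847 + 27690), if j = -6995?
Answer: 196359885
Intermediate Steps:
(j + 35690)*(-20847 + 27690) = (-6995 + 35690)*(-20847 + 27690) = 28695*6843 = 196359885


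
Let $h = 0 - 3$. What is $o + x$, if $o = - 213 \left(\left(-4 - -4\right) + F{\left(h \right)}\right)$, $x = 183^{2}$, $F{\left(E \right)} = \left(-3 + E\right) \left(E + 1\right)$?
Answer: $30933$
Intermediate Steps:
$h = -3$ ($h = 0 - 3 = -3$)
$F{\left(E \right)} = \left(1 + E\right) \left(-3 + E\right)$ ($F{\left(E \right)} = \left(-3 + E\right) \left(1 + E\right) = \left(1 + E\right) \left(-3 + E\right)$)
$x = 33489$
$o = -2556$ ($o = - 213 \left(\left(-4 - -4\right) - \left(-3 - 9\right)\right) = - 213 \left(\left(-4 + \left(-8 + 12\right)\right) + \left(-3 + 9 + 6\right)\right) = - 213 \left(\left(-4 + 4\right) + 12\right) = - 213 \left(0 + 12\right) = \left(-213\right) 12 = -2556$)
$o + x = -2556 + 33489 = 30933$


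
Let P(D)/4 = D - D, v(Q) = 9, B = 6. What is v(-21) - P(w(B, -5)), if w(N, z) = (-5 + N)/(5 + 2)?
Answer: 9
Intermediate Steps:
w(N, z) = -5/7 + N/7 (w(N, z) = (-5 + N)/7 = (-5 + N)*(⅐) = -5/7 + N/7)
P(D) = 0 (P(D) = 4*(D - D) = 4*0 = 0)
v(-21) - P(w(B, -5)) = 9 - 1*0 = 9 + 0 = 9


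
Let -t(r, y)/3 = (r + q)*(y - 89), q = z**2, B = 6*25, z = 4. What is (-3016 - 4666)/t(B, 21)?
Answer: -3841/16932 ≈ -0.22685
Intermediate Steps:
B = 150
q = 16 (q = 4**2 = 16)
t(r, y) = -3*(-89 + y)*(16 + r) (t(r, y) = -3*(r + 16)*(y - 89) = -3*(16 + r)*(-89 + y) = -3*(-89 + y)*(16 + r))
(-3016 - 4666)/t(B, 21) = (-3016 - 4666)/(4272 - 48*21 + 267*150 - 3*150*21) = -7682/(4272 - 1008 + 40050 - 9450) = -7682/33864 = -7682*1/33864 = -3841/16932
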